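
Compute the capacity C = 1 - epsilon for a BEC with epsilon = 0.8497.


C = 1 - epsilon = 1 - 0.8497 = 0.1503

0.1503 bits


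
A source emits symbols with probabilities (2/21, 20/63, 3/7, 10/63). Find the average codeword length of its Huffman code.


Huffman construction (repeatedly merge the two least-probable nodes; each merge adds 1 bit to every symbol beneath it): 2/21 + 10/63 = 16/63; 16/63 + 20/63 = 4/7; 3/7 + 4/7 = 1. Resulting codeword lengths (in the order the probabilities were given): (3, 2, 1, 3). L_avg = sum(p_i * l_i) = 2/21*3 + 20/63*2 + 3/7*1 + 10/63*3 = 115/63 = 1.8254

1.8254 bits


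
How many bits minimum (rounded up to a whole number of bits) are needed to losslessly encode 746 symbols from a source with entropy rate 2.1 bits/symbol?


Minimum bits >= n * H = 746 * 2.1 = 1566.6, rounded up to a whole number of bits = 1567

1567 bits


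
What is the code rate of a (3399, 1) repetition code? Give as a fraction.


Rate = k/n = 1/3399

1/3399


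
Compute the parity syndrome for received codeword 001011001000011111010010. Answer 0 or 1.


Syndrome = XOR of all bits = 0 XOR 0 XOR 1 XOR 0 XOR 1 XOR 1 XOR 0 XOR 0 XOR 1 XOR 0 XOR 0 XOR 0 XOR 0 XOR 1 XOR 1 XOR 1 XOR 1 XOR 1 XOR 0 XOR 1 XOR 0 XOR 0 XOR 1 XOR 0 = 1

1


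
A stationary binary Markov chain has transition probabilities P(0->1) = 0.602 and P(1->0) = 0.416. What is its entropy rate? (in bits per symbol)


Stationary distribution: pi_0 = p10/(p01+p10) = 0.4086, pi_1 = 0.5914. Entropy rate H' = pi_0*H(p01) + pi_1*H(p10) = 0.4086*0.9698 + 0.5914*0.9795 = 0.9755

0.9755 bits/symbol


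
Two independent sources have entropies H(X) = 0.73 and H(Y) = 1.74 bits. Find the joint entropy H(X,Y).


For independent variables, H(X,Y) = H(X) + H(Y) = 0.73 + 1.74 = 2.47

2.47 bits


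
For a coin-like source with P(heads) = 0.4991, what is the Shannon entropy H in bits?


H = -p*log2(p) - (1-p)*log2(1-p). -0.4991*log2(0.4991) = 0.500397; -0.5009*log2(0.5009) = 0.499600. H = 0.500397 + 0.499600 = 1.0

1.0 bits


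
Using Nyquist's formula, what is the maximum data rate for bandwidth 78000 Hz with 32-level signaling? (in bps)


Rate = 2 * B * log2(M) = 2 * 78000 * 5.0 = 780000.0

780000.0 bps


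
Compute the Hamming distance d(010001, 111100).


Count differing positions: ^ . ^ ^ . ^ = 4 differences

4


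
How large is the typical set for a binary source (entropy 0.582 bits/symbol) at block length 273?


log2|A_typical| = nH = 273 * 0.582 = 158.886, so |A_typical| ~ 2^158.886 = 6.752e+47

6.752e+47


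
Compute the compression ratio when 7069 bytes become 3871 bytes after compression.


Ratio = original / compressed = 7069 / 3871 = 1.8261

1.8261


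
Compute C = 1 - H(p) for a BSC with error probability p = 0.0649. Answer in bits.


H(p) = -p*log2(p) - (1-p)*log2(1-p) = -0.0649*log2(0.0649) - 0.9351*log2(0.9351) = 0.256072 + 0.090525 = 0.3466. C = 1 - H(p) = 1 - 0.3466 = 0.6534

0.6534 bits


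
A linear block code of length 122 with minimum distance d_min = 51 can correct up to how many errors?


Correction capability = floor((d-1)/2) = floor((51-1)/2) = 25

25 errors


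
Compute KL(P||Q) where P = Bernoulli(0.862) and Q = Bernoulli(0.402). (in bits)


KL = p*log2(p/q) + (1-p)*log2((1-p)/(1-q)) = 0.862*log2(0.862/0.402) + 0.138*log2(0.138/0.598) = 0.6567

0.6567 bits


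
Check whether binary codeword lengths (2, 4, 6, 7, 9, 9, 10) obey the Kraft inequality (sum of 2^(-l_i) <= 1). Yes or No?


Kraft sum = sum(2^(-l_i)) = 0.3408, need <= 1. Result: satisfied (a binary prefix-free code with these lengths exists)

Yes


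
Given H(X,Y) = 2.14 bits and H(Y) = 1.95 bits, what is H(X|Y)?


H(X|Y) = H(X,Y) - H(Y) = 2.14 - 1.95 = 0.19

0.19 bits


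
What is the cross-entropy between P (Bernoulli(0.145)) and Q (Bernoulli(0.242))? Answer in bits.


H(P,Q) = -p*log2(q) - (1-p)*log2(1-q). -0.145*log2(0.242) = 0.296804; -0.855*log2(0.758) = 0.341769. H(P,Q) = 0.296804 + 0.341769 = 0.6386

0.6386 bits


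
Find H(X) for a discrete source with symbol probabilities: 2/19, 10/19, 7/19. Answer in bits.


H = -sum(p_i * log2(p_i)). Terms: -(2/19)*log2(2/19) = 0.341887; -(10/19)*log2(10/19) = 0.487368; -(7/19)*log2(7/19) = 0.530737. H = 0.341887 + 0.487368 + 0.530737 = 1.36

1.36 bits


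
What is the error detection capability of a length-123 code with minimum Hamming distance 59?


Detection capability = d_min - 1 = 59 - 1 = 58

58 errors


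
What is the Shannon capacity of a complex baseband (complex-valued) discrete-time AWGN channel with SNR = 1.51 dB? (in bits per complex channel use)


SNR_linear = 10^(1.51/10) = 1.4158; C = log2(1 + SNR_linear) = log2(1 + 1.4158) = 1.2725

1.2725 bits/channel use


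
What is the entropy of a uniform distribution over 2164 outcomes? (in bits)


H = log2(n) = log2(2164) = 11.0795

11.0795 bits


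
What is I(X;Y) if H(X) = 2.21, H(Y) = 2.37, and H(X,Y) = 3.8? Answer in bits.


I(X;Y) = H(X) + H(Y) - H(X,Y) = 2.21 + 2.37 - 3.8 = 0.78

0.78 bits


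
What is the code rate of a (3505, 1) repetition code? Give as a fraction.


Rate = k/n = 1/3505

1/3505


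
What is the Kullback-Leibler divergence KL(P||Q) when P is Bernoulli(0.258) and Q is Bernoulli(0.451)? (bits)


KL = p*log2(p/q) + (1-p)*log2((1-p)/(1-q)) = 0.258*log2(0.258/0.451) + 0.742*log2(0.742/0.549) = 0.1146

0.1146 bits


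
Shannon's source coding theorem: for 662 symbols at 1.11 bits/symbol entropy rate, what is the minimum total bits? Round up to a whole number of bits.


Minimum bits >= n * H = 662 * 1.11 = 734.82, rounded up to a whole number of bits = 735

735 bits


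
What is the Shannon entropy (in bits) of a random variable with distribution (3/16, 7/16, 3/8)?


H = -sum(p_i * log2(p_i)). Terms: -(3/16)*log2(3/16) = 0.452820; -(7/16)*log2(7/16) = 0.521782; -(3/8)*log2(3/8) = 0.530639. H = 0.452820 + 0.521782 + 0.530639 = 1.5052

1.5052 bits


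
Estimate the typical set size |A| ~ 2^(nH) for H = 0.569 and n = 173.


log2|A_typical| = nH = 173 * 0.569 = 98.437, so |A_typical| ~ 2^98.437 = 4.290e+29

4.290e+29


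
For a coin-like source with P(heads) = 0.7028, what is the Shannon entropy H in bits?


H = -p*log2(p) - (1-p)*log2(1-p). -0.7028*log2(0.7028) = 0.357594; -0.2972*log2(0.2972) = 0.520247. H = 0.357594 + 0.520247 = 0.8778

0.8778 bits


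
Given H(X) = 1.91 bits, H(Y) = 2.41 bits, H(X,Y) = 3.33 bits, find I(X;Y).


I(X;Y) = H(X) + H(Y) - H(X,Y) = 1.91 + 2.41 - 3.33 = 0.99

0.99 bits


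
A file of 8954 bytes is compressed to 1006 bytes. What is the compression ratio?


Ratio = original / compressed = 8954 / 1006 = 8.9006

8.9006


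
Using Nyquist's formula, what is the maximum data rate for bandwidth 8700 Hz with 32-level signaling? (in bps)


Rate = 2 * B * log2(M) = 2 * 8700 * 5.0 = 87000.0

87000.0 bps


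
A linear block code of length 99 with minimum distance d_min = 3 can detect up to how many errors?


Detection capability = d_min - 1 = 3 - 1 = 2

2 errors


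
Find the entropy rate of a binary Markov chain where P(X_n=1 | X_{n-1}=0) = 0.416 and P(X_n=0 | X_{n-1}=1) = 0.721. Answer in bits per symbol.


Stationary distribution: pi_0 = p10/(p01+p10) = 0.6341, pi_1 = 0.3659. Entropy rate H' = pi_0*H(p01) + pi_1*H(p10) = 0.6341*0.9795 + 0.3659*0.8541 = 0.9336

0.9336 bits/symbol


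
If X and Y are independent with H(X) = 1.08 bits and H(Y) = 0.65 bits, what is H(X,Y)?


For independent variables, H(X,Y) = H(X) + H(Y) = 1.08 + 0.65 = 1.73

1.73 bits


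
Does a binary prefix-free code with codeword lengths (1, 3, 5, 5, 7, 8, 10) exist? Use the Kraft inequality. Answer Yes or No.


Kraft sum = sum(2^(-l_i)) = 0.7002, need <= 1. Result: satisfied (a binary prefix-free code with these lengths exists)

Yes


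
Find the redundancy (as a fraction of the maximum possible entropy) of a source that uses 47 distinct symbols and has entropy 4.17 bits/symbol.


H_max = log2(K) = log2(47) = 5.5546 bits/symbol. Redundancy = 1 - H/H_max = 1 - 4.17/5.5546 = 1 - 0.7507 = 0.2493

0.2493


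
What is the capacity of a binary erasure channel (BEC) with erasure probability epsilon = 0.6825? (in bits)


C = 1 - epsilon = 1 - 0.6825 = 0.3175

0.3175 bits


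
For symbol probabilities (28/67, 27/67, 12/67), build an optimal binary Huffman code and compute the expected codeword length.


Huffman construction (repeatedly merge the two least-probable nodes; each merge adds 1 bit to every symbol beneath it): 12/67 + 27/67 = 39/67; 28/67 + 39/67 = 1. Resulting codeword lengths (in the order the probabilities were given): (1, 2, 2). L_avg = sum(p_i * l_i) = 28/67*1 + 27/67*2 + 12/67*2 = 106/67 = 1.5821

1.5821 bits


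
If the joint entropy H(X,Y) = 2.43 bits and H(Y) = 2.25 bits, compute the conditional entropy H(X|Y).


H(X|Y) = H(X,Y) - H(Y) = 2.43 - 2.25 = 0.18

0.18 bits


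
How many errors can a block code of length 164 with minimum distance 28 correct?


Correction capability = floor((d-1)/2) = floor((28-1)/2) = 13

13 errors


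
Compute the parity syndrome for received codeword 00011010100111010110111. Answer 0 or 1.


Syndrome = XOR of all bits = 0 XOR 0 XOR 0 XOR 1 XOR 1 XOR 0 XOR 1 XOR 0 XOR 1 XOR 0 XOR 0 XOR 1 XOR 1 XOR 1 XOR 0 XOR 1 XOR 0 XOR 1 XOR 1 XOR 0 XOR 1 XOR 1 XOR 1 = 1

1


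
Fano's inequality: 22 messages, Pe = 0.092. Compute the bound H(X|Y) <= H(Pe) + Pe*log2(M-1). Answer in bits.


H(Pe) = -Pe*log2(Pe) - (1-Pe)*log2(1-Pe) = -0.092*log2(0.092) - 0.908*log2(0.908) = 0.316684 + 0.126426 = 0.4431. Pe*log2(M-1) = 0.092*log2(21) = 0.404093. Bound = H(Pe) + Pe*log2(M-1) = 0.316684 + 0.126426 + 0.404093 = 0.8472

0.8472 bits


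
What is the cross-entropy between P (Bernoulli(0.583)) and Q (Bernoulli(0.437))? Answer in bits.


H(P,Q) = -p*log2(q) - (1-p)*log2(1-q). -0.583*log2(0.437) = 0.696274; -0.417*log2(0.563) = 0.345607. H(P,Q) = 0.696274 + 0.345607 = 1.0419

1.0419 bits


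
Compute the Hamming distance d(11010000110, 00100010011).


Count differing positions: ^ ^ ^ ^ . . ^ . ^ . ^ = 7 differences

7


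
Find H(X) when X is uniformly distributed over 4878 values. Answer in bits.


H = log2(n) = log2(4878) = 12.2521

12.2521 bits


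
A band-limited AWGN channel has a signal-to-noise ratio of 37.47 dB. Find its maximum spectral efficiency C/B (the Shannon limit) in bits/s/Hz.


SNR_linear = 10^(37.47/10) = 5584.7019; C/B = log2(1 + SNR_linear) = log2(1 + 5584.7019) = 12.4475

12.4475 bits/s/Hz


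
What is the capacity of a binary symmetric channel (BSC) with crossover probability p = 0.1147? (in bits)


H(p) = -p*log2(p) - (1-p)*log2(1-p) = -0.1147*log2(0.1147) - 0.8853*log2(0.8853) = 0.358330 + 0.155602 = 0.5139. C = 1 - H(p) = 1 - 0.5139 = 0.4861

0.4861 bits


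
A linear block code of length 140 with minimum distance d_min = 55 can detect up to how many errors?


Detection capability = d_min - 1 = 55 - 1 = 54

54 errors


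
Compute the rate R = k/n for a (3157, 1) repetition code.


Rate = k/n = 1/3157

1/3157


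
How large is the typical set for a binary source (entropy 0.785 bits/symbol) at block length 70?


log2|A_typical| = nH = 70 * 0.785 = 54.95, so |A_typical| ~ 2^54.95 = 3.480e+16

3.480e+16


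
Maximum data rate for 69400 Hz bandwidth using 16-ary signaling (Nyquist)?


Rate = 2 * B * log2(M) = 2 * 69400 * 4.0 = 555200.0

555200.0 bps


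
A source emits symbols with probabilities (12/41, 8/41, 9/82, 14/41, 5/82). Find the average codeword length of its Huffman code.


Huffman construction (repeatedly merge the two least-probable nodes; each merge adds 1 bit to every symbol beneath it): 5/82 + 9/82 = 7/41; 7/41 + 8/41 = 15/41; 12/41 + 14/41 = 26/41; 15/41 + 26/41 = 1. Resulting codeword lengths (in the order the probabilities were given): (2, 2, 3, 2, 3). L_avg = sum(p_i * l_i) = 12/41*2 + 8/41*2 + 9/82*3 + 14/41*2 + 5/82*3 = 89/41 = 2.1707

2.1707 bits


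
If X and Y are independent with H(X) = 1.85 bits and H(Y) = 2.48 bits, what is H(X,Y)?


For independent variables, H(X,Y) = H(X) + H(Y) = 1.85 + 2.48 = 4.33

4.33 bits


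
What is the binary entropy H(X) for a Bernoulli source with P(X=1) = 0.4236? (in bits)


H = -p*log2(p) - (1-p)*log2(1-p). -0.4236*log2(0.4236) = 0.524936; -0.5764*log2(0.5764) = 0.458156. H = 0.524936 + 0.458156 = 0.9831

0.9831 bits


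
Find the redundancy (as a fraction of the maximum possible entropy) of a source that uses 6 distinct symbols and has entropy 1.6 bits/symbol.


H_max = log2(K) = log2(6) = 2.585 bits/symbol. Redundancy = 1 - H/H_max = 1 - 1.6/2.585 = 1 - 0.619 = 0.381

0.381


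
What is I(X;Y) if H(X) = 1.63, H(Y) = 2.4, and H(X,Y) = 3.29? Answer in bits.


I(X;Y) = H(X) + H(Y) - H(X,Y) = 1.63 + 2.4 - 3.29 = 0.74

0.74 bits


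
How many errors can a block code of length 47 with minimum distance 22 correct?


Correction capability = floor((d-1)/2) = floor((22-1)/2) = 10

10 errors


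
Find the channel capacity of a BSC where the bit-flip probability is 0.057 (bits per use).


H(p) = -p*log2(p) - (1-p)*log2(1-p) = -0.057*log2(0.057) - 0.943*log2(0.943) = 0.235575 + 0.079844 = 0.3154. C = 1 - H(p) = 1 - 0.3154 = 0.6846

0.6846 bits


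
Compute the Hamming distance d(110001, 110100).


Count differing positions: . . . ^ . ^ = 2 differences

2


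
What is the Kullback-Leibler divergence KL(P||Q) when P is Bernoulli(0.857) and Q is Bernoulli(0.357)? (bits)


KL = p*log2(p/q) + (1-p)*log2((1-p)/(1-q)) = 0.857*log2(0.857/0.357) + 0.143*log2(0.143/0.643) = 0.7726

0.7726 bits


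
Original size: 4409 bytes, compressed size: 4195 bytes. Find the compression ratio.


Ratio = original / compressed = 4409 / 4195 = 1.051

1.051


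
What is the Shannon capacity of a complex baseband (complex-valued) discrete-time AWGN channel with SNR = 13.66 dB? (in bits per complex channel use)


SNR_linear = 10^(13.66/10) = 23.2274; C = log2(1 + SNR_linear) = log2(1 + 23.2274) = 4.5986

4.5986 bits/channel use


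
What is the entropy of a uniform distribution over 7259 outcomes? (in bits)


H = log2(n) = log2(7259) = 12.8256

12.8256 bits


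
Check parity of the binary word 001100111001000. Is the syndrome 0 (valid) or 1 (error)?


Syndrome = XOR of all bits = 0 XOR 0 XOR 1 XOR 1 XOR 0 XOR 0 XOR 1 XOR 1 XOR 1 XOR 0 XOR 0 XOR 1 XOR 0 XOR 0 XOR 0 = 0

0


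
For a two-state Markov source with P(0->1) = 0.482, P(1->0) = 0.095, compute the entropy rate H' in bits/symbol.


Stationary distribution: pi_0 = p10/(p01+p10) = 0.1646, pi_1 = 0.8354. Entropy rate H' = pi_0*H(p01) + pi_1*H(p10) = 0.1646*0.9991 + 0.8354*0.4529 = 0.5429

0.5429 bits/symbol


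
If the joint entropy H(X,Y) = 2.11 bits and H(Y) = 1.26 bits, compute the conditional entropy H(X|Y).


H(X|Y) = H(X,Y) - H(Y) = 2.11 - 1.26 = 0.85

0.85 bits


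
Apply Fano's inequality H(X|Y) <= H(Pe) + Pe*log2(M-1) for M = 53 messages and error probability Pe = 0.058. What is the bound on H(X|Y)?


H(Pe) = -Pe*log2(Pe) - (1-Pe)*log2(1-Pe) = -0.058*log2(0.058) - 0.942*log2(0.942) = 0.238253 + 0.081201 = 0.3195. Pe*log2(M-1) = 0.058*log2(52) = 0.330626. Bound = H(Pe) + Pe*log2(M-1) = 0.238253 + 0.081201 + 0.330626 = 0.6501

0.6501 bits


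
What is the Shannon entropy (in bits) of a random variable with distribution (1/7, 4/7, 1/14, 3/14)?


H = -sum(p_i * log2(p_i)). Terms: -(1/7)*log2(1/7) = 0.401051; -(4/7)*log2(4/7) = 0.461346; -(1/14)*log2(1/14) = 0.271954; -(3/14)*log2(3/14) = 0.476227. H = 0.401051 + 0.461346 + 0.271954 + 0.476227 = 1.6106

1.6106 bits


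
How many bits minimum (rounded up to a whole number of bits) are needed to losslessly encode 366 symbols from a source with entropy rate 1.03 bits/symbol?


Minimum bits >= n * H = 366 * 1.03 = 376.98, rounded up to a whole number of bits = 377

377 bits


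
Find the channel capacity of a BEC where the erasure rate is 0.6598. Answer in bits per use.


C = 1 - epsilon = 1 - 0.6598 = 0.3402

0.3402 bits


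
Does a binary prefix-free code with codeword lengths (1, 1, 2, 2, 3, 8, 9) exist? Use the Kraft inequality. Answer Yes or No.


Kraft sum = sum(2^(-l_i)) = 1.6309, need <= 1. Result: violated (a binary prefix-free code with these lengths cannot exist)

No


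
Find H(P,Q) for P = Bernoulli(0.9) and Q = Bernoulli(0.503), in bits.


H(P,Q) = -p*log2(q) - (1-p)*log2(1-q). -0.9*log2(0.503) = 0.892233; -0.1*log2(0.497) = 0.100868. H(P,Q) = 0.892233 + 0.100868 = 0.9931

0.9931 bits


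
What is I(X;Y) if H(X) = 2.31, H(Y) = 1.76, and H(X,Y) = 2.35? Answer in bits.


I(X;Y) = H(X) + H(Y) - H(X,Y) = 2.31 + 1.76 - 2.35 = 1.72

1.72 bits


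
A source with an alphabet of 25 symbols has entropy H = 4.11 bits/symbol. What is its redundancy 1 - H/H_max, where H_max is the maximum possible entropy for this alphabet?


H_max = log2(K) = log2(25) = 4.6439 bits/symbol. Redundancy = 1 - H/H_max = 1 - 4.11/4.6439 = 1 - 0.885 = 0.115

0.115


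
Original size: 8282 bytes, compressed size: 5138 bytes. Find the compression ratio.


Ratio = original / compressed = 8282 / 5138 = 1.6119

1.6119


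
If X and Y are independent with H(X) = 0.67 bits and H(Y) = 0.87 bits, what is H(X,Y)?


For independent variables, H(X,Y) = H(X) + H(Y) = 0.67 + 0.87 = 1.54

1.54 bits


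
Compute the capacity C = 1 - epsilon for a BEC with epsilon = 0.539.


C = 1 - epsilon = 1 - 0.539 = 0.461

0.461 bits


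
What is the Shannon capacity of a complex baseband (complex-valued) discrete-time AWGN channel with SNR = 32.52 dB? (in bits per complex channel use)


SNR_linear = 10^(32.52/10) = 1786.4876; C = log2(1 + SNR_linear) = log2(1 + 1786.4876) = 10.8037

10.8037 bits/channel use


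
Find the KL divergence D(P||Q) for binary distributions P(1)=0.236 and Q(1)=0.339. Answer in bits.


KL = p*log2(p/q) + (1-p)*log2((1-p)/(1-q)) = 0.236*log2(0.236/0.339) + 0.764*log2(0.764/0.661) = 0.0363

0.0363 bits


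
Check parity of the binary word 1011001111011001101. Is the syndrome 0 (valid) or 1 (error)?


Syndrome = XOR of all bits = 1 XOR 0 XOR 1 XOR 1 XOR 0 XOR 0 XOR 1 XOR 1 XOR 1 XOR 1 XOR 0 XOR 1 XOR 1 XOR 0 XOR 0 XOR 1 XOR 1 XOR 0 XOR 1 = 0

0


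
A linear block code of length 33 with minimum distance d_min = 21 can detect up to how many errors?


Detection capability = d_min - 1 = 21 - 1 = 20

20 errors


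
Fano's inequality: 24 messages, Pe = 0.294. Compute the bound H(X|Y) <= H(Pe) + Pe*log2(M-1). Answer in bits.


H(Pe) = -Pe*log2(Pe) - (1-Pe)*log2(1-Pe) = -0.294*log2(0.294) - 0.706*log2(0.706) = 0.519237 + 0.354595 = 0.8738. Pe*log2(M-1) = 0.294*log2(23) = 1.329927. Bound = H(Pe) + Pe*log2(M-1) = 0.519237 + 0.354595 + 1.329927 = 2.2038

2.2038 bits


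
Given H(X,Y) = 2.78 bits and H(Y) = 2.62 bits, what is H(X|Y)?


H(X|Y) = H(X,Y) - H(Y) = 2.78 - 2.62 = 0.16

0.16 bits


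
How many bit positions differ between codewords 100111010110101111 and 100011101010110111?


Count differing positions: . . . ^ . . ^ ^ ^ ^ . . . ^ ^ . . . = 7 differences

7


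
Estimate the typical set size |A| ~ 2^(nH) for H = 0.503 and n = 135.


log2|A_typical| = nH = 135 * 0.503 = 67.905, so |A_typical| ~ 2^67.905 = 2.763e+20

2.763e+20


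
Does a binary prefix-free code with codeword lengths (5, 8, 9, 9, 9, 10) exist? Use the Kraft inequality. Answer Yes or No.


Kraft sum = sum(2^(-l_i)) = 0.042, need <= 1. Result: satisfied (a binary prefix-free code with these lengths exists)

Yes


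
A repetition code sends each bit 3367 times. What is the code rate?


Rate = k/n = 1/3367

1/3367


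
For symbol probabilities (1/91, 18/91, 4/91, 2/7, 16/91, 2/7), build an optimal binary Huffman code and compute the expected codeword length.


Huffman construction (repeatedly merge the two least-probable nodes; each merge adds 1 bit to every symbol beneath it): 1/91 + 4/91 = 5/91; 5/91 + 16/91 = 3/13; 18/91 + 3/13 = 3/7; 2/7 + 2/7 = 4/7; 3/7 + 4/7 = 1. Resulting codeword lengths (in the order the probabilities were given): (4, 2, 4, 2, 3, 2). L_avg = sum(p_i * l_i) = 1/91*4 + 18/91*2 + 4/91*4 + 2/7*2 + 16/91*3 + 2/7*2 = 16/7 = 2.2857

2.2857 bits


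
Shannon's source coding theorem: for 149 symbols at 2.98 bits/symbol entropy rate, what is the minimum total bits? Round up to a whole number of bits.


Minimum bits >= n * H = 149 * 2.98 = 444.02, rounded up to a whole number of bits = 445

445 bits


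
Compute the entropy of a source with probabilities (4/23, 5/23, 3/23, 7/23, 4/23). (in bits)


H = -sum(p_i * log2(p_i)). Terms: -(4/23)*log2(4/23) = 0.438880; -(5/23)*log2(5/23) = 0.478616; -(3/23)*log2(3/23) = 0.383296; -(7/23)*log2(7/23) = 0.522324; -(4/23)*log2(4/23) = 0.438880. H = 0.438880 + 0.478616 + 0.383296 + 0.522324 + 0.438880 = 2.262

2.262 bits


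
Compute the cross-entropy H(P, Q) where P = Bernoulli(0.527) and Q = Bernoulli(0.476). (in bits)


H(P,Q) = -p*log2(q) - (1-p)*log2(1-q). -0.527*log2(0.476) = 0.564399; -0.473*log2(0.524) = 0.441007. H(P,Q) = 0.564399 + 0.441007 = 1.0054

1.0054 bits


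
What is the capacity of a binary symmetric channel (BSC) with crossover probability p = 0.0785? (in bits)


H(p) = -p*log2(p) - (1-p)*log2(1-p) = -0.0785*log2(0.0785) - 0.9215*log2(0.9215) = 0.288186 + 0.108685 = 0.3969. C = 1 - H(p) = 1 - 0.3969 = 0.6031

0.6031 bits


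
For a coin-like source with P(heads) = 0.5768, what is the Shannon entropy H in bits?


H = -p*log2(p) - (1-p)*log2(1-p). -0.5768*log2(0.5768) = 0.457897; -0.4232*log2(0.4232) = 0.525017. H = 0.457897 + 0.525017 = 0.9829

0.9829 bits


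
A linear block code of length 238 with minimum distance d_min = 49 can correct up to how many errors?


Correction capability = floor((d-1)/2) = floor((49-1)/2) = 24

24 errors


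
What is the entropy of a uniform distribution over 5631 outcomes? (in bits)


H = log2(n) = log2(5631) = 12.4592

12.4592 bits


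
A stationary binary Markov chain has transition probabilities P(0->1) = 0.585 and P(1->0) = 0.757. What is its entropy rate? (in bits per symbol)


Stationary distribution: pi_0 = p10/(p01+p10) = 0.5641, pi_1 = 0.4359. Entropy rate H' = pi_0*H(p01) + pi_1*H(p10) = 0.5641*0.9791 + 0.4359*0.8 = 0.901

0.901 bits/symbol


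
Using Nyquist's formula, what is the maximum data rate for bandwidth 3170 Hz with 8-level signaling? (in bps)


Rate = 2 * B * log2(M) = 2 * 3170 * 3.0 = 19020.0

19020.0 bps


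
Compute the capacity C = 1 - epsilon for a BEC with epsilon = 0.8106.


C = 1 - epsilon = 1 - 0.8106 = 0.1894

0.1894 bits


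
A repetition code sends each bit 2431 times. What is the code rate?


Rate = k/n = 1/2431

1/2431


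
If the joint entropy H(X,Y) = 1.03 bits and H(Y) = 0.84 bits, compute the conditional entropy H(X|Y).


H(X|Y) = H(X,Y) - H(Y) = 1.03 - 0.84 = 0.19

0.19 bits


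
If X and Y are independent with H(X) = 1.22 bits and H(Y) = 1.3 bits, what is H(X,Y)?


For independent variables, H(X,Y) = H(X) + H(Y) = 1.22 + 1.3 = 2.52

2.52 bits


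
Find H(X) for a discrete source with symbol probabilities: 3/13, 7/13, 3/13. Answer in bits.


H = -sum(p_i * log2(p_i)). Terms: -(3/13)*log2(3/13) = 0.488187; -(7/13)*log2(7/13) = 0.480892; -(3/13)*log2(3/13) = 0.488187. H = 0.488187 + 0.480892 + 0.488187 = 1.4573

1.4573 bits


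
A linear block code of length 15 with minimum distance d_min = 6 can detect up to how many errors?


Detection capability = d_min - 1 = 6 - 1 = 5

5 errors


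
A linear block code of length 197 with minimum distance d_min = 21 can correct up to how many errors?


Correction capability = floor((d-1)/2) = floor((21-1)/2) = 10

10 errors


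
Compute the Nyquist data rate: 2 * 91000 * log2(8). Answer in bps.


Rate = 2 * B * log2(M) = 2 * 91000 * 3.0 = 546000.0

546000.0 bps


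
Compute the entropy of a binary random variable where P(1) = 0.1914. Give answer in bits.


H = -p*log2(p) - (1-p)*log2(1-p). -0.1914*log2(0.1914) = 0.456554; -0.8086*log2(0.8086) = 0.247837. H = 0.456554 + 0.247837 = 0.7044

0.7044 bits


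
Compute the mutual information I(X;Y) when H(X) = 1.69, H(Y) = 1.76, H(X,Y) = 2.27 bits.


I(X;Y) = H(X) + H(Y) - H(X,Y) = 1.69 + 1.76 - 2.27 = 1.18

1.18 bits


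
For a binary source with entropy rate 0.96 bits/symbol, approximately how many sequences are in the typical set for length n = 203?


log2|A_typical| = nH = 203 * 0.96 = 194.88, so |A_typical| ~ 2^194.88 = 4.621e+58

4.621e+58


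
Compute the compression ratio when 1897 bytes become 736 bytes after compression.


Ratio = original / compressed = 1897 / 736 = 2.5774

2.5774


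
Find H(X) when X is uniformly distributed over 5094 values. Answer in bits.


H = log2(n) = log2(5094) = 12.3146

12.3146 bits


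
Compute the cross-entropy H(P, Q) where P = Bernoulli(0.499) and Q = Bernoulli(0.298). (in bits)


H(P,Q) = -p*log2(q) - (1-p)*log2(1-q). -0.499*log2(0.298) = 0.871561; -0.501*log2(0.702) = 0.255739. H(P,Q) = 0.871561 + 0.255739 = 1.1273

1.1273 bits


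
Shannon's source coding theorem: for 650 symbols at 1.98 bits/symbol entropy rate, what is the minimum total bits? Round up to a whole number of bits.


Minimum bits >= n * H = 650 * 1.98 = 1287.0, rounded up to a whole number of bits = 1287

1287 bits


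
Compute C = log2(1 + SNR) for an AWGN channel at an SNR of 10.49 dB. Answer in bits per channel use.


SNR_linear = 10^(10.49/10) = 11.1944; C = log2(1 + SNR_linear) = log2(1 + 11.1944) = 3.6081

3.6081 bits/channel use


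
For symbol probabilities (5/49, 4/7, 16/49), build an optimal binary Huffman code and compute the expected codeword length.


Huffman construction (repeatedly merge the two least-probable nodes; each merge adds 1 bit to every symbol beneath it): 5/49 + 16/49 = 3/7; 3/7 + 4/7 = 1. Resulting codeword lengths (in the order the probabilities were given): (2, 1, 2). L_avg = sum(p_i * l_i) = 5/49*2 + 4/7*1 + 16/49*2 = 10/7 = 1.4286

1.4286 bits


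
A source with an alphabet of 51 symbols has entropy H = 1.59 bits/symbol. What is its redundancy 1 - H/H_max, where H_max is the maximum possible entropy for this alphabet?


H_max = log2(K) = log2(51) = 5.6724 bits/symbol. Redundancy = 1 - H/H_max = 1 - 1.59/5.6724 = 1 - 0.2803 = 0.7197

0.7197


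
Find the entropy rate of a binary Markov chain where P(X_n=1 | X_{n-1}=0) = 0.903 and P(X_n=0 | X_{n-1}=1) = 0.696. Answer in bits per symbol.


Stationary distribution: pi_0 = p10/(p01+p10) = 0.4353, pi_1 = 0.5647. Entropy rate H' = pi_0*H(p01) + pi_1*H(p10) = 0.4353*0.4594 + 0.5647*0.8861 = 0.7004

0.7004 bits/symbol


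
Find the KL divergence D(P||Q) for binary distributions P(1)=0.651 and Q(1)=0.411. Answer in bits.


KL = p*log2(p/q) + (1-p)*log2((1-p)/(1-q)) = 0.651*log2(0.651/0.411) + 0.349*log2(0.349/0.589) = 0.1684

0.1684 bits


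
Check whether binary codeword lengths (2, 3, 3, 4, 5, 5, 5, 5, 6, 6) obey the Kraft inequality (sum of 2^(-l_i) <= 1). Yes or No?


Kraft sum = sum(2^(-l_i)) = 0.7188, need <= 1. Result: satisfied (a binary prefix-free code with these lengths exists)

Yes


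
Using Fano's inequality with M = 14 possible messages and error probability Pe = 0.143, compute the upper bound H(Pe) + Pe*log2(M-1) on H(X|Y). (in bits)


H(Pe) = -Pe*log2(Pe) - (1-Pe)*log2(1-Pe) = -0.143*log2(0.143) - 0.857*log2(0.857) = 0.401246 + 0.190796 = 0.592. Pe*log2(M-1) = 0.143*log2(13) = 0.529163. Bound = H(Pe) + Pe*log2(M-1) = 0.401246 + 0.190796 + 0.529163 = 1.1212

1.1212 bits


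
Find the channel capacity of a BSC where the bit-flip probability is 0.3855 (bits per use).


H(p) = -p*log2(p) - (1-p)*log2(1-p) = -0.3855*log2(0.3855) - 0.6145*log2(0.6145) = 0.530139 + 0.431696 = 0.9618. C = 1 - H(p) = 1 - 0.9618 = 0.0382

0.0382 bits


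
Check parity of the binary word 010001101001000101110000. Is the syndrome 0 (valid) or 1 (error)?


Syndrome = XOR of all bits = 0 XOR 1 XOR 0 XOR 0 XOR 0 XOR 1 XOR 1 XOR 0 XOR 1 XOR 0 XOR 0 XOR 1 XOR 0 XOR 0 XOR 0 XOR 1 XOR 0 XOR 1 XOR 1 XOR 1 XOR 0 XOR 0 XOR 0 XOR 0 = 1

1


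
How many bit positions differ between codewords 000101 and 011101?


Count differing positions: . ^ ^ . . . = 2 differences

2


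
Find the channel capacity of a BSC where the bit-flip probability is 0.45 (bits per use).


H(p) = -p*log2(p) - (1-p)*log2(1-p) = -0.45*log2(0.45) - 0.55*log2(0.55) = 0.518401 + 0.474373 = 0.9928. C = 1 - H(p) = 1 - 0.9928 = 0.0072

0.0072 bits


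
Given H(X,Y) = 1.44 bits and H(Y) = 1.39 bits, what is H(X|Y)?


H(X|Y) = H(X,Y) - H(Y) = 1.44 - 1.39 = 0.05

0.05 bits


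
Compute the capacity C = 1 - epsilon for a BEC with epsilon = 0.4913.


C = 1 - epsilon = 1 - 0.4913 = 0.5087

0.5087 bits


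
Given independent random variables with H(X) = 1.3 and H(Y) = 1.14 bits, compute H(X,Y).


For independent variables, H(X,Y) = H(X) + H(Y) = 1.3 + 1.14 = 2.44

2.44 bits


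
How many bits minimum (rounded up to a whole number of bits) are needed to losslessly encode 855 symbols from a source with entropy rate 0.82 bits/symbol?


Minimum bits >= n * H = 855 * 0.82 = 701.1, rounded up to a whole number of bits = 702

702 bits


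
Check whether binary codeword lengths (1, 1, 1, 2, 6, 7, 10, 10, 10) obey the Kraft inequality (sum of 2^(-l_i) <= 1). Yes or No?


Kraft sum = sum(2^(-l_i)) = 1.7764, need <= 1. Result: violated (a binary prefix-free code with these lengths cannot exist)

No


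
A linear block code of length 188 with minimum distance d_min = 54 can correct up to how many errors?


Correction capability = floor((d-1)/2) = floor((54-1)/2) = 26

26 errors


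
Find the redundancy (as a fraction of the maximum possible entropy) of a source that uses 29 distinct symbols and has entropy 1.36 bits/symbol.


H_max = log2(K) = log2(29) = 4.858 bits/symbol. Redundancy = 1 - H/H_max = 1 - 1.36/4.858 = 1 - 0.28 = 0.72

0.72


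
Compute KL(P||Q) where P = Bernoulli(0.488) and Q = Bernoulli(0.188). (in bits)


KL = p*log2(p/q) + (1-p)*log2((1-p)/(1-q)) = 0.488*log2(0.488/0.188) + 0.512*log2(0.512/0.812) = 0.3309

0.3309 bits


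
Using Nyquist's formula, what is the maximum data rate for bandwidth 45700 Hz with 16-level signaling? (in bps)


Rate = 2 * B * log2(M) = 2 * 45700 * 4.0 = 365600.0

365600.0 bps


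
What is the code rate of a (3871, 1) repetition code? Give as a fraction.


Rate = k/n = 1/3871

1/3871


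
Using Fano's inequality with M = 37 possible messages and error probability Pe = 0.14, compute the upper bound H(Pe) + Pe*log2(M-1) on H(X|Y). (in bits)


H(Pe) = -Pe*log2(Pe) - (1-Pe)*log2(1-Pe) = -0.14*log2(0.14) - 0.86*log2(0.86) = 0.397110 + 0.187129 = 0.5842. Pe*log2(M-1) = 0.14*log2(36) = 0.723790. Bound = H(Pe) + Pe*log2(M-1) = 0.397110 + 0.187129 + 0.723790 = 1.308

1.308 bits


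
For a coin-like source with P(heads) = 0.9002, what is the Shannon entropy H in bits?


H = -p*log2(p) - (1-p)*log2(1-p). -0.9002*log2(0.9002) = 0.136545; -0.0998*log2(0.0998) = 0.331817. H = 0.136545 + 0.331817 = 0.4684

0.4684 bits


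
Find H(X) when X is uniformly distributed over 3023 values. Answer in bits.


H = log2(n) = log2(3023) = 11.5618

11.5618 bits


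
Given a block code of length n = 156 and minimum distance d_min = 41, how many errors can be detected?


Detection capability = d_min - 1 = 41 - 1 = 40

40 errors


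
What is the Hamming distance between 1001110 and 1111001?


Count differing positions: . ^ ^ . ^ ^ ^ = 5 differences

5


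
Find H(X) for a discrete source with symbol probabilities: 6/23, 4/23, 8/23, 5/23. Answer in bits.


H = -sum(p_i * log2(p_i)). Terms: -(6/23)*log2(6/23) = 0.505722; -(4/23)*log2(4/23) = 0.438880; -(8/23)*log2(8/23) = 0.529935; -(5/23)*log2(5/23) = 0.478616. H = 0.505722 + 0.438880 + 0.529935 + 0.478616 = 1.9532

1.9532 bits


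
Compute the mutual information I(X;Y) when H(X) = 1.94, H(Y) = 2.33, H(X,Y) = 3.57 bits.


I(X;Y) = H(X) + H(Y) - H(X,Y) = 1.94 + 2.33 - 3.57 = 0.7

0.7 bits


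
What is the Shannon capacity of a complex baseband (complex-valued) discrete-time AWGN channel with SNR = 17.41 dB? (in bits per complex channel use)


SNR_linear = 10^(17.41/10) = 55.0808; C = log2(1 + SNR_linear) = log2(1 + 55.0808) = 5.8094

5.8094 bits/channel use


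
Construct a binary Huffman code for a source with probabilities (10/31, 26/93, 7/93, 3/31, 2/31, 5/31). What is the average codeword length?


Huffman construction (repeatedly merge the two least-probable nodes; each merge adds 1 bit to every symbol beneath it): 2/31 + 7/93 = 13/93; 3/31 + 13/93 = 22/93; 5/31 + 22/93 = 37/93; 26/93 + 10/31 = 56/93; 37/93 + 56/93 = 1. Resulting codeword lengths (in the order the probabilities were given): (2, 2, 4, 3, 4, 2). L_avg = sum(p_i * l_i) = 10/31*2 + 26/93*2 + 7/93*4 + 3/31*3 + 2/31*4 + 5/31*2 = 221/93 = 2.3763

2.3763 bits


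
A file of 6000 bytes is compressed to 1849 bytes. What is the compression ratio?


Ratio = original / compressed = 6000 / 1849 = 3.245

3.245


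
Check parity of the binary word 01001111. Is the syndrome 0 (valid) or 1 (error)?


Syndrome = XOR of all bits = 0 XOR 1 XOR 0 XOR 0 XOR 1 XOR 1 XOR 1 XOR 1 = 1

1


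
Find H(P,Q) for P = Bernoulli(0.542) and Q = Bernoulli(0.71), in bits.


H(P,Q) = -p*log2(q) - (1-p)*log2(1-q). -0.542*log2(0.71) = 0.267807; -0.458*log2(0.29) = 0.817931. H(P,Q) = 0.267807 + 0.817931 = 1.0857

1.0857 bits


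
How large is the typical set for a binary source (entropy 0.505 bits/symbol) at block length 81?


log2|A_typical| = nH = 81 * 0.505 = 40.905, so |A_typical| ~ 2^40.905 = 2.059e+12

2.059e+12


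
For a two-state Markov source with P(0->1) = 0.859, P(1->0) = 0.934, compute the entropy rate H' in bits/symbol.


Stationary distribution: pi_0 = p10/(p01+p10) = 0.5209, pi_1 = 0.4791. Entropy rate H' = pi_0*H(p01) + pi_1*H(p10) = 0.5209*0.5869 + 0.4791*0.3508 = 0.4738

0.4738 bits/symbol


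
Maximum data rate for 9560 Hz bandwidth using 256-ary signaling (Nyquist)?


Rate = 2 * B * log2(M) = 2 * 9560 * 8.0 = 152960.0

152960.0 bps


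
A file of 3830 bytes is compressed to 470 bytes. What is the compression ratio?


Ratio = original / compressed = 3830 / 470 = 8.1489

8.1489


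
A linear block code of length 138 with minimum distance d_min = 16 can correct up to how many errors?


Correction capability = floor((d-1)/2) = floor((16-1)/2) = 7

7 errors


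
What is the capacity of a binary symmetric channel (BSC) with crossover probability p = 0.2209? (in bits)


H(p) = -p*log2(p) - (1-p)*log2(1-p) = -0.2209*log2(0.2209) - 0.7791*log2(0.7791) = 0.481238 + 0.280569 = 0.7618. C = 1 - H(p) = 1 - 0.7618 = 0.2382

0.2382 bits


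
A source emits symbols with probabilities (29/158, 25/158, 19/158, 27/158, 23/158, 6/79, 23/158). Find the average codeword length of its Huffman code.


Huffman construction (repeatedly merge the two least-probable nodes; each merge adds 1 bit to every symbol beneath it): 6/79 + 19/158 = 31/158; 23/158 + 23/158 = 23/79; 25/158 + 27/158 = 26/79; 29/158 + 31/158 = 30/79; 23/79 + 26/79 = 49/79; 30/79 + 49/79 = 1. Resulting codeword lengths (in the order the probabilities were given): (2, 3, 3, 3, 3, 3, 3). L_avg = sum(p_i * l_i) = 29/158*2 + 25/158*3 + 19/158*3 + 27/158*3 + 23/158*3 + 6/79*3 + 23/158*3 = 445/158 = 2.8165

2.8165 bits


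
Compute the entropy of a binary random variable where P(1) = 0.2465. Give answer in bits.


H = -p*log2(p) - (1-p)*log2(1-p). -0.2465*log2(0.2465) = 0.498014; -0.7535*log2(0.7535) = 0.307670. H = 0.498014 + 0.307670 = 0.8057

0.8057 bits


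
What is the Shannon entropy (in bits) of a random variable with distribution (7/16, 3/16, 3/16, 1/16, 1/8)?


H = -sum(p_i * log2(p_i)). Terms: -(7/16)*log2(7/16) = 0.521782; -(3/16)*log2(3/16) = 0.452820; -(3/16)*log2(3/16) = 0.452820; -(1/16)*log2(1/16) = 0.250000; -(1/8)*log2(1/8) = 0.375000. H = 0.521782 + 0.452820 + 0.452820 + 0.250000 + 0.375000 = 2.0524

2.0524 bits


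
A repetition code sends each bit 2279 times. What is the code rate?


Rate = k/n = 1/2279

1/2279


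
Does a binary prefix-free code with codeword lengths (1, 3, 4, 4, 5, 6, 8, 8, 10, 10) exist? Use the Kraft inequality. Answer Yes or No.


Kraft sum = sum(2^(-l_i)) = 0.8066, need <= 1. Result: satisfied (a binary prefix-free code with these lengths exists)

Yes


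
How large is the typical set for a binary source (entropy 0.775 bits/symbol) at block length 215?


log2|A_typical| = nH = 215 * 0.775 = 166.625, so |A_typical| ~ 2^166.625 = 1.443e+50

1.443e+50


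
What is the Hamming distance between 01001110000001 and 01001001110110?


Count differing positions: . . . . . ^ ^ ^ ^ ^ . ^ ^ ^ = 8 differences

8


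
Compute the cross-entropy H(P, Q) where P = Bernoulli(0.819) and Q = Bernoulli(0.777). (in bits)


H(P,Q) = -p*log2(q) - (1-p)*log2(1-q). -0.819*log2(0.777) = 0.298127; -0.181*log2(0.223) = 0.391844. H(P,Q) = 0.298127 + 0.391844 = 0.69

0.69 bits


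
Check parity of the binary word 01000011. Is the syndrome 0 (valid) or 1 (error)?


Syndrome = XOR of all bits = 0 XOR 1 XOR 0 XOR 0 XOR 0 XOR 0 XOR 1 XOR 1 = 1

1


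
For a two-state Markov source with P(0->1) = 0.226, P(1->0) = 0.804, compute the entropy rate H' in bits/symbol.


Stationary distribution: pi_0 = p10/(p01+p10) = 0.7806, pi_1 = 0.2194. Entropy rate H' = pi_0*H(p01) + pi_1*H(p10) = 0.7806*0.771 + 0.2194*0.7139 = 0.7584

0.7584 bits/symbol


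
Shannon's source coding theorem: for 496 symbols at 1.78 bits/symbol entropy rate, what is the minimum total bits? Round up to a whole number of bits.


Minimum bits >= n * H = 496 * 1.78 = 882.88, rounded up to a whole number of bits = 883

883 bits


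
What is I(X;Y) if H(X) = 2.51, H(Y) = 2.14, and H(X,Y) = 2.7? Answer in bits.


I(X;Y) = H(X) + H(Y) - H(X,Y) = 2.51 + 2.14 - 2.7 = 1.95

1.95 bits


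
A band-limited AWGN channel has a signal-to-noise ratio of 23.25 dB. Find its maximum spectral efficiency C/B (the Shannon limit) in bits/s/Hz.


SNR_linear = 10^(23.25/10) = 211.3489; C/B = log2(1 + SNR_linear) = log2(1 + 211.3489) = 7.7303

7.7303 bits/s/Hz


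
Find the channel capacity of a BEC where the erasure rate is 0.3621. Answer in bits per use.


C = 1 - epsilon = 1 - 0.3621 = 0.6379

0.6379 bits


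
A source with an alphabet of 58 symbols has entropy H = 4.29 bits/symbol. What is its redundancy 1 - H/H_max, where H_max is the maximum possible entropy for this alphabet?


H_max = log2(K) = log2(58) = 5.858 bits/symbol. Redundancy = 1 - H/H_max = 1 - 4.29/5.858 = 1 - 0.7323 = 0.2677

0.2677


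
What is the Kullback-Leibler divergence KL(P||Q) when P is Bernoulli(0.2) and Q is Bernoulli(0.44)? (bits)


KL = p*log2(p/q) + (1-p)*log2((1-p)/(1-q)) = 0.2*log2(0.2/0.44) + 0.8*log2(0.8/0.56) = 0.1842

0.1842 bits


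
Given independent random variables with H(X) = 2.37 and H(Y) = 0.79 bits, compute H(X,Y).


For independent variables, H(X,Y) = H(X) + H(Y) = 2.37 + 0.79 = 3.16

3.16 bits


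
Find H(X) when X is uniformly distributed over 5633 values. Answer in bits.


H = log2(n) = log2(5633) = 12.4597

12.4597 bits


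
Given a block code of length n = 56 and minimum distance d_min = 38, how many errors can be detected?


Detection capability = d_min - 1 = 38 - 1 = 37

37 errors


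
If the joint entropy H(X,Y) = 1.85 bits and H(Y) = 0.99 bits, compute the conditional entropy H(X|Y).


H(X|Y) = H(X,Y) - H(Y) = 1.85 - 0.99 = 0.86

0.86 bits


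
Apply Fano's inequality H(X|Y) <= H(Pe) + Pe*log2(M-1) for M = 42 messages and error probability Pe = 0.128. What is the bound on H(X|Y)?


H(Pe) = -Pe*log2(Pe) - (1-Pe)*log2(1-Pe) = -0.128*log2(0.128) - 0.872*log2(0.872) = 0.379620 + 0.172307 = 0.5519. Pe*log2(M-1) = 0.128*log2(41) = 0.685767. Bound = H(Pe) + Pe*log2(M-1) = 0.379620 + 0.172307 + 0.685767 = 1.2377

1.2377 bits
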